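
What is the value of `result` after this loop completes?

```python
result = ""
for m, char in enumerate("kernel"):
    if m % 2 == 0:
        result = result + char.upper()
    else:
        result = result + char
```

Uppercase even positions in 'kernel'
`result` takes the values: "" → "K" → "Ke" → "KeR" → "KeRn" → "KeRnE" → "KeRnEl"

Answer: "KeRnEl"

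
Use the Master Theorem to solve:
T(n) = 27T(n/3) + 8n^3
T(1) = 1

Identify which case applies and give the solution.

a=27, b=3, f(n)=8n^3. log_3(27) = 3. Since c=3 = 3, Case 2 applies: T(n) = Θ(n^log_b(a) · log n) = O(n^3 log n).

Answer: O(n^3 log n) - Case 2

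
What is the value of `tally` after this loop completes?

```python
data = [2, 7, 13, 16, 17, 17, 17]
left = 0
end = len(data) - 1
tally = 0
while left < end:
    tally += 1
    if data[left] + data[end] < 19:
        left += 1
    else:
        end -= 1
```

Steps to find pair summing to 19
`tally` takes the values: 0 → 1 → 2 → 3 → 4 → 5 → 6

Answer: 6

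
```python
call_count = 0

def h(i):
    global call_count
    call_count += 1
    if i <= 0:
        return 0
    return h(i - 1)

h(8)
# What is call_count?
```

Linear recursion stepping by 1: 9 calls from i=8 down to ≤0.

Answer: 9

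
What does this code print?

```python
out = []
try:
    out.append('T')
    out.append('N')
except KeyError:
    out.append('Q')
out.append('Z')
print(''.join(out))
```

Execution trace: 'T' (try body) → 'N' (try body, no exception) → 'Z' (after the try/except). Output: TNZ

Answer: TNZ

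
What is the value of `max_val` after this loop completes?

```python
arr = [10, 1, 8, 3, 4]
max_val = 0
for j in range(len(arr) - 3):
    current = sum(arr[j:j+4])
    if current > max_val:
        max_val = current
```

Max sum of 4-element window in [10, 1, 8, 3, 4]
`max_val` takes the values: 0 → 22

Answer: 22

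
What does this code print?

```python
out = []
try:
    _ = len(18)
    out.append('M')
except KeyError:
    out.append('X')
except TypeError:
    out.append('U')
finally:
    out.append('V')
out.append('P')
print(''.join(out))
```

Execution trace: 'U' (except TypeError) → 'V' (finally) → 'P' (after the try/except). Output: UVP

Answer: UVP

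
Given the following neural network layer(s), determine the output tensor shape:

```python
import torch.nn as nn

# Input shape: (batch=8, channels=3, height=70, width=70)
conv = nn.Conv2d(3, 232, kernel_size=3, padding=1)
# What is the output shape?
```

Input: (8, 3, 70, 70) -> Output: (8, 232, 70, 70)

Answer: (8, 232, 70, 70)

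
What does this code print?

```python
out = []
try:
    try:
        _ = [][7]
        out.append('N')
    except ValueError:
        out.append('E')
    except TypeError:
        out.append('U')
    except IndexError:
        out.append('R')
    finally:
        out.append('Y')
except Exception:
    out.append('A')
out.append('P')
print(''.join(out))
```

Execution trace: 'R' (inner except IndexError) → 'Y' (inner finally) → 'P' (after the try/except). Output: RYP

Answer: RYP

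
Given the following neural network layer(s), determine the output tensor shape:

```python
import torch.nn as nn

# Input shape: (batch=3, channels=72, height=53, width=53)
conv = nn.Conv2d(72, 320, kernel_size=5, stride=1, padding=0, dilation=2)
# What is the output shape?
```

Input: (3, 72, 53, 53) -> Output: (3, 320, 45, 45)

Answer: (3, 320, 45, 45)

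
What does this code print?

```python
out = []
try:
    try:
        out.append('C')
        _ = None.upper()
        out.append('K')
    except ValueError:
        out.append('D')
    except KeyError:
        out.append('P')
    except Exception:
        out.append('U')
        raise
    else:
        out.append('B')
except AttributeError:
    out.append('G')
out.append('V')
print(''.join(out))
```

Execution trace: 'C' (inner try body) → 'U' (inner except Exception) → 'G' (outer except AttributeError) → 'V' (after the try/except). Output: CUGV

Answer: CUGV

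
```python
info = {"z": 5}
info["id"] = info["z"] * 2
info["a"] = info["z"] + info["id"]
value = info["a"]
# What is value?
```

Trace:
`info = {"z": 5}` → info = {'z': 5}
`info["id"] = info["z"] * 2` → info = {'z': 5, 'id': 10}
`info["a"] = info["z"] + info["id"]` → info = {'z': 5, 'id': 10, 'a': 15}
`value = info["a"]` → value = 15
So value = 15

Answer: 15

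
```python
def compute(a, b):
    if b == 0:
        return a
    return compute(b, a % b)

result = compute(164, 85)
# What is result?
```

compute(164, 85) -> compute(85, 79) -> compute(79, 6) -> compute(6, 1) -> compute(1, 0) -> 1

Answer: 1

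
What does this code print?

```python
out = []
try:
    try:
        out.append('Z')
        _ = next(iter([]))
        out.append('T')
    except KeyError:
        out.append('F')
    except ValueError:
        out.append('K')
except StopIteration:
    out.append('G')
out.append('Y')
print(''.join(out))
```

Execution trace: 'Z' (try body) → 'G' (outer except StopIteration) → 'Y' (after the try/except). Output: ZGY

Answer: ZGY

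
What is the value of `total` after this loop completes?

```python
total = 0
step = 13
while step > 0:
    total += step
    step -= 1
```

Sum 13 down to 1
`total` takes the values: 0 → 13 → 25 → 36 → 46 → 55 → 63 → 70 → 76 → 81 → 85 → 88 → 90 → 91

Answer: 91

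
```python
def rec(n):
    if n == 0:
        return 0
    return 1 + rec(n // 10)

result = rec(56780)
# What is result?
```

Count of digits of 56780: 5

Answer: 5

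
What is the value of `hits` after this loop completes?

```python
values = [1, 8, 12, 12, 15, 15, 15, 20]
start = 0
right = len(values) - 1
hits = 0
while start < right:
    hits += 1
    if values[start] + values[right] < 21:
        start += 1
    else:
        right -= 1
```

Steps to find pair summing to 21
`hits` takes the values: 0 → 1 → 2 → 3 → 4 → 5 → 6 → 7

Answer: 7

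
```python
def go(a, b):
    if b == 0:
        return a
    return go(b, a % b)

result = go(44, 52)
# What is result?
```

go(44, 52) -> go(52, 44) -> go(44, 8) -> go(8, 4) -> go(4, 0) -> 4

Answer: 4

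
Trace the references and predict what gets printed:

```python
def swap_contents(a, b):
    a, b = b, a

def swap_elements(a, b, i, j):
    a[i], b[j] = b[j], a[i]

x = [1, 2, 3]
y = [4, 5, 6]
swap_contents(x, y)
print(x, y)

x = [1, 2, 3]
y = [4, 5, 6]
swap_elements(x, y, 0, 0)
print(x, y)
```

Key concept: parameter rebinding vs mutation.
Step by step:
`x = [1, 2, 3]` → x = [1, 2, 3]
`y = [4, 5, 6]` → y = [4, 5, 6]
`swap_contents(x, y)` → no visible change to tracked variables
`print(x, y)` → prints [1, 2, 3] [4, 5, 6]
`x = [1, 2, 3]` → x = [1, 2, 3]
`y = [4, 5, 6]` → y = [4, 5, 6]
`swap_elements(x, y, 0, 0)` → x = [4, 2, 3]; y = [1, 5, 6]
`print(x, y)` → prints [4, 2, 3] [1, 5, 6]

Answer:
[1, 2, 3] [4, 5, 6]
[4, 2, 3] [1, 5, 6]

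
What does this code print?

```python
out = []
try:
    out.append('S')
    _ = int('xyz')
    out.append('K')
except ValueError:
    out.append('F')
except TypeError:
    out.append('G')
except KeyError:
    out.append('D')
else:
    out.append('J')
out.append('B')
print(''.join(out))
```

Execution trace: 'S' (try body) → 'F' (except ValueError) → 'B' (after the try/except). Output: SFB

Answer: SFB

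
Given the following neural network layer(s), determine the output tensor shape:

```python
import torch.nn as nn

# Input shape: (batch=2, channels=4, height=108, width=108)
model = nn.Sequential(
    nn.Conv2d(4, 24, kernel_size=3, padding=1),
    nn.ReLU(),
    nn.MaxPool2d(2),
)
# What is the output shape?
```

Input: (2, 4, 108, 108) -> after Conv2d: (2, 24, 108, 108) -> after ReLU: (2, 24, 108, 108) -> Output: (2, 24, 54, 54)

Answer: (2, 24, 54, 54)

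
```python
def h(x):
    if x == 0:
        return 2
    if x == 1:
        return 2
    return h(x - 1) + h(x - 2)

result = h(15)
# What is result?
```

Build up from base cases: h(0)=2, h(1)=2, h(2)=4, h(3)=6, h(4)=10, h(5)=16, h(6)=26, ..., h(15)=1974

Answer: 1974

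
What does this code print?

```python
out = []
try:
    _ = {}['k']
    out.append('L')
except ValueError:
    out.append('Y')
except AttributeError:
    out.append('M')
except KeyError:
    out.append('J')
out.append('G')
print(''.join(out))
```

Execution trace: 'J' (except KeyError) → 'G' (after the try/except). Output: JG

Answer: JG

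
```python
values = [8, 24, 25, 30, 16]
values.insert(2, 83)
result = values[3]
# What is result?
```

Trace:
`values = [8, 24, 25, 30, 16]` → values = [8, 24, 25, 30, 16]
`values.insert(2, 83)` → values = [8, 24, 83, 25, 30, 16]
`result = values[3]` → result = 25
So result = 25

Answer: 25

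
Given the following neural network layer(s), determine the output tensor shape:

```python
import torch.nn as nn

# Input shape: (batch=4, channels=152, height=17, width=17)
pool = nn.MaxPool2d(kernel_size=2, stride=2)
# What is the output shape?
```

Input: (4, 152, 17, 17) -> Output: (4, 152, 8, 8)

Answer: (4, 152, 8, 8)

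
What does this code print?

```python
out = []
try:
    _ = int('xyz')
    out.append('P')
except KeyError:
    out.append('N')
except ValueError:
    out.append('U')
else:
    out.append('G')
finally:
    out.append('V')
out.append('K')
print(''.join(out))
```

Execution trace: 'U' (except ValueError) → 'V' (finally) → 'K' (after the try/except). Output: UVK

Answer: UVK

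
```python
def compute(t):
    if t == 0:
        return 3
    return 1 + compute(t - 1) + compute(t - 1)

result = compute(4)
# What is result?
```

compute(t) = 1 + 2·compute(t-1), compute(0)=3. Closed form: (3+1)·2^4 - 1 = 63.

Answer: 63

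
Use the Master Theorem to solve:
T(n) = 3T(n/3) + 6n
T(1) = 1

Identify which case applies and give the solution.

a=3, b=3, f(n)=6n. log_3(3) = 1. Since c=1 = 1, Case 2 applies: T(n) = Θ(n^log_b(a) · log n) = O(n log n).

Answer: O(n log n) - Case 2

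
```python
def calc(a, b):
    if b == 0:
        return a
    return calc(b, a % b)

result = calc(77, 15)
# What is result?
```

calc(77, 15) -> calc(15, 2) -> calc(2, 1) -> calc(1, 0) -> 1

Answer: 1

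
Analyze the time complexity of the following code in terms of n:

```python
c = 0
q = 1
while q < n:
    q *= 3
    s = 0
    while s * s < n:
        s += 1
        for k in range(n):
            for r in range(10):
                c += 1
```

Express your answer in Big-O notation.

Each loop level contributes: log n × √n × n × 1. Multiplying the contributions gives O(n√n log n).

Answer: O(n√n log n)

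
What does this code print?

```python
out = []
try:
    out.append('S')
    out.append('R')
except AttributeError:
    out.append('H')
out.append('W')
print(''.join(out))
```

Execution trace: 'S' (try body) → 'R' (try body, no exception) → 'W' (after the try/except). Output: SRW

Answer: SRW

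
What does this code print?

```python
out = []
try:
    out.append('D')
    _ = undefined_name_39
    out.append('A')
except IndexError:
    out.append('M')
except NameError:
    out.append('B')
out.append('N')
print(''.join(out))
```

Execution trace: 'D' (try body) → 'B' (except NameError) → 'N' (after the try/except). Output: DBN

Answer: DBN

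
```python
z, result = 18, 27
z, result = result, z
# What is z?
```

Trace:
`z, result = 18, 27` → z = 18; result = 27
`z, result = result, z` → z = 27; result = 18
So z = 27

Answer: 27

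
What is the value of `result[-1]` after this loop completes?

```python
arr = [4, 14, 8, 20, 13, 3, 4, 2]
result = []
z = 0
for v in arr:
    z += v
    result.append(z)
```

Cumulative sum ends at 68
`result` takes the values: [] → [4] → [4, 18] → [4, 18, 26] → [4, 18, 26, 46] → [4, 18, 26, 46, 59] → [4, 18, 26, 46, 59, 62] → [4, 18, 26, 46, 59, 62, 66] → [4, 18, 26, 46, 59, 62, 66, 68]
So `result[-1]` = 68

Answer: 68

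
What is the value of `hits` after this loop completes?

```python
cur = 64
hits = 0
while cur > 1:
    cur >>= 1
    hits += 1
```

Count right shifts until 1
`hits` takes the values: 0 → 1 → 2 → 3 → 4 → 5 → 6

Answer: 6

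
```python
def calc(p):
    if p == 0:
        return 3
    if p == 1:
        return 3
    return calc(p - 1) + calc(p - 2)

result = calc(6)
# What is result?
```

Build up from base cases: calc(0)=3, calc(1)=3, calc(2)=6, calc(3)=9, calc(4)=15, calc(5)=24, calc(6)=39

Answer: 39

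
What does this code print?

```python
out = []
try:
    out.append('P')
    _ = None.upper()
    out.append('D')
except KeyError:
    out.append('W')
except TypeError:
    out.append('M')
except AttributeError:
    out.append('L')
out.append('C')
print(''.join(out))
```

Execution trace: 'P' (try body) → 'L' (except AttributeError) → 'C' (after the try/except). Output: PLC

Answer: PLC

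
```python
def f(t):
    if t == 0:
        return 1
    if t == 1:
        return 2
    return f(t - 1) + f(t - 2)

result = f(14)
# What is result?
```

Build up from base cases: f(0)=1, f(1)=2, f(2)=3, f(3)=5, f(4)=8, f(5)=13, f(6)=21, ..., f(14)=987

Answer: 987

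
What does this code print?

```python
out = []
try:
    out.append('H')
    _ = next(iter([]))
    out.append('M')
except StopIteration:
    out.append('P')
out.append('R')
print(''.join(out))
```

Execution trace: 'H' (try body) → 'P' (except StopIteration) → 'R' (after the try/except). Output: HPR

Answer: HPR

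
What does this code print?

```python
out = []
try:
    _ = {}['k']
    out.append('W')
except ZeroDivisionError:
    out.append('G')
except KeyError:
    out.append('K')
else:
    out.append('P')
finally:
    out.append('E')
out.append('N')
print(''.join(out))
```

Execution trace: 'K' (except KeyError) → 'E' (finally) → 'N' (after the try/except). Output: KEN

Answer: KEN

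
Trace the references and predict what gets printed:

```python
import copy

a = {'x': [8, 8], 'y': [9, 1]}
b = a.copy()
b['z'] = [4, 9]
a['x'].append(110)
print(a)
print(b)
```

Key concept: shallow copy of dict with mutable values.
Step by step:
`a = {'x': [8, 8], 'y': [9, 1]}` → a = {'x': [8, 8], 'y': [9, 1]}
`b = a.copy()` → b = {'x': [8, 8], 'y': [9, 1]}
`b['z'] = [4, 9]` → b = {'x': [8, 8], 'y': [9, 1], 'z': [4, 9]}
`a['x'].append(110)` → a = {'x': [8, 8, 110], 'y': [9, 1]}; b = {'x': [8, 8, 110], 'y': [9, 1], 'z': [4, 9]}
`print(a)` → prints {'x': [8, 8, 110], 'y': [9, 1]}
`print(b)` → prints {'x': [8, 8, 110], 'y': [9, 1], 'z': [4, 9]}

Answer:
{'x': [8, 8, 110], 'y': [9, 1]}
{'x': [8, 8, 110], 'y': [9, 1], 'z': [4, 9]}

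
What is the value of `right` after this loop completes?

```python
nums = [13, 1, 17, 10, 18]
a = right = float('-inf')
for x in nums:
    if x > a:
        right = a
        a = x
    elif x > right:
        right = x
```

Second largest (with repeats) in [13, 1, 17, 10, 18]
`right` takes the values: -inf → 1 → 13 → 17

Answer: 17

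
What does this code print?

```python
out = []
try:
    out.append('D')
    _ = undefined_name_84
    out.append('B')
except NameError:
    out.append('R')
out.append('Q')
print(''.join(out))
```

Execution trace: 'D' (try body) → 'R' (except NameError) → 'Q' (after the try/except). Output: DRQ

Answer: DRQ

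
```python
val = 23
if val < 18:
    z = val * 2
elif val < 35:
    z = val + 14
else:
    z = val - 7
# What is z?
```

Trace:
`val = 23` → val = 23
`if val < 18: ...` → val < 18 is False, val < 35 is True → z = 37
So z = 37

Answer: 37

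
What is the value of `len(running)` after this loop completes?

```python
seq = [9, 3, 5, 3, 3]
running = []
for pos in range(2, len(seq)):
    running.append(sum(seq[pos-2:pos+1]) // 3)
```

Number of 3-element averages
`running` takes the values: [] → [5] → [5, 3] → [5, 3, 3]
So `len(running)` = 3

Answer: 3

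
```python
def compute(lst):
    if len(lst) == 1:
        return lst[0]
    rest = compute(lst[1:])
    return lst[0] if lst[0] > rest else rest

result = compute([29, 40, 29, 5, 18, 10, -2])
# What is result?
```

Recursive max over [29, 40, 29, 5, 18, 10, -2] = 40

Answer: 40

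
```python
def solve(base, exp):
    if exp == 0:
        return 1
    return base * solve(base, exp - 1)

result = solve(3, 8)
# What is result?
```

solve(3, 8) = 3 * 3 * 3 * 3 * 3 * 3 * 3 * 3 = 6561

Answer: 6561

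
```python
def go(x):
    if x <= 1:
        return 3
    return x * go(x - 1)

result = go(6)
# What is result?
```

go(6) = 6 * 5 * 4 * 3 * 2 * 3 = 2160

Answer: 2160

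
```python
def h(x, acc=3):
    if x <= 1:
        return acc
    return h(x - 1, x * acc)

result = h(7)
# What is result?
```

Accumulator trace (n, acc): (7, 3) -> (6, 21) -> (5, 126) -> (4, 630) -> (3, 2520) -> (2, 7560) -> (1, 15120) -> return 15120

Answer: 15120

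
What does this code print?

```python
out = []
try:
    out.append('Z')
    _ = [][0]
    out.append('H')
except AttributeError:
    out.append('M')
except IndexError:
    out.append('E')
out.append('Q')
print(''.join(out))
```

Execution trace: 'Z' (try body) → 'E' (except IndexError) → 'Q' (after the try/except). Output: ZEQ

Answer: ZEQ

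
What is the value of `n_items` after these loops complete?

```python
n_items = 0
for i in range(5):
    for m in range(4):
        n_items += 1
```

5 * 4 = 20
`n_items` takes the values: 0 → 1 → 2 → 3 → 4 → 5 → 6 → 7 → 8 → 9 → 10 → 11 → 12 → 13 → 14 → 15 → 16 → 17 → 18 → 19 → 20

Answer: 20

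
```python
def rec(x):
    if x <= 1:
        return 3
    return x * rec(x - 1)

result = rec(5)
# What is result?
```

rec(5) = 5 * 4 * 3 * 2 * 3 = 360

Answer: 360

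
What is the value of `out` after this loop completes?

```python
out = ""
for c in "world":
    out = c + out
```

Reverse 'world'
`out` takes the values: "" → "w" → "ow" → "row" → "lrow" → "dlrow"

Answer: "dlrow"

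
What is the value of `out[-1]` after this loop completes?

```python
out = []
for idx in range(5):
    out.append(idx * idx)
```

Last element of squares 0 to 4
`out` takes the values: [] → [0] → [0, 1] → [0, 1, 4] → [0, 1, 4, 9] → [0, 1, 4, 9, 16]
So `out[-1]` = 16

Answer: 16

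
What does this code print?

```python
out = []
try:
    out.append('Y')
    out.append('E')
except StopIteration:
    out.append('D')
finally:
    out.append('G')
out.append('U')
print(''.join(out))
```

Execution trace: 'Y' (try body) → 'E' (try body, no exception) → 'G' (finally) → 'U' (after the try/except). Output: YEGU

Answer: YEGU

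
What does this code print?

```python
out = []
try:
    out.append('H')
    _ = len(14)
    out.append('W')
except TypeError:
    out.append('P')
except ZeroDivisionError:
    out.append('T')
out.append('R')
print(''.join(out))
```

Execution trace: 'H' (try body) → 'P' (except TypeError) → 'R' (after the try/except). Output: HPR

Answer: HPR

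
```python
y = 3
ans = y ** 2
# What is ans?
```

Trace:
`y = 3` → y = 3
`ans = y ** 2` → ans = 9
So ans = 9

Answer: 9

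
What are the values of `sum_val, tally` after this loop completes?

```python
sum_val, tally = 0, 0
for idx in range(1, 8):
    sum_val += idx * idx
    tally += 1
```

Sum of squares and count
`sum_val, tally` takes the values: (0, 0) → (1, 0) → (1, 1) → (5, 1) → (5, 2) → (14, 2) → (14, 3) → (30, 3) → (30, 4) → (55, 4) → (55, 5) → (91, 5) → (91, 6) → (140, 6) → (140, 7)

Answer: 140, 7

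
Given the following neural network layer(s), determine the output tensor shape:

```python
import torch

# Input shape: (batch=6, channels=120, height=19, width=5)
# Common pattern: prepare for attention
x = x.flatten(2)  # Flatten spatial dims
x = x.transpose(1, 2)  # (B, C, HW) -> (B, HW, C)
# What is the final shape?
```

Input: (6, 120, 19, 5) -> after flatten(2): (6, 120, 95) -> Output: (6, 95, 120)

Answer: (6, 95, 120)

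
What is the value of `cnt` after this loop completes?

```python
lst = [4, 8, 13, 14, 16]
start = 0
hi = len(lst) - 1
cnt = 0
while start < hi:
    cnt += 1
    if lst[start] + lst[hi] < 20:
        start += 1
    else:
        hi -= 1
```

Steps to find pair summing to 20
`cnt` takes the values: 0 → 1 → 2 → 3 → 4

Answer: 4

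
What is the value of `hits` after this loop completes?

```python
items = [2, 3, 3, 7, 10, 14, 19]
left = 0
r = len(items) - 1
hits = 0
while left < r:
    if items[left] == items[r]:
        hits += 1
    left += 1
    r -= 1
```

Count matching pairs from ends
`hits` takes the values: 0

Answer: 0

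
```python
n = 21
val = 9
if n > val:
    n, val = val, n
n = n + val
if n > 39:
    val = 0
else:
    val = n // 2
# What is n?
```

Trace:
`n = 21` → n = 21
`val = 9` → val = 9
`if n > val: ...` → n > val is True → n = 9; val = 21
`n = n + val` → n = 30
`if n > 39: ...` → n > 39 is False, take else branch → val = 15
So n = 30

Answer: 30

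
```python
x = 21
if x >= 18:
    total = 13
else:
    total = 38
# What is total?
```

Trace:
`x = 21` → x = 21
`if x >= 18: ...` → x >= 18 is True → total = 13
So total = 13

Answer: 13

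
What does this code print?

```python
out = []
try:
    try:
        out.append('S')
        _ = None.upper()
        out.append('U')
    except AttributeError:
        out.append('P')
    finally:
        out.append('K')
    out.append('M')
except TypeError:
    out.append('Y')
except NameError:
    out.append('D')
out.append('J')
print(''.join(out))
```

Execution trace: 'S' (inner try body) → 'P' (inner except AttributeError) → 'K' (inner finally) → 'M' (try body, no exception) → 'J' (after the try/except). Output: SPKMJ

Answer: SPKMJ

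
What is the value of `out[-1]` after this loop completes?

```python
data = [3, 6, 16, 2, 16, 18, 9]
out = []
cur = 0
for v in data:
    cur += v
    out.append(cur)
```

Cumulative sum ends at 70
`out` takes the values: [] → [3] → [3, 9] → [3, 9, 25] → [3, 9, 25, 27] → [3, 9, 25, 27, 43] → [3, 9, 25, 27, 43, 61] → [3, 9, 25, 27, 43, 61, 70]
So `out[-1]` = 70

Answer: 70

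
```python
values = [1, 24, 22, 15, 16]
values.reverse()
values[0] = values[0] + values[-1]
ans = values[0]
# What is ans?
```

Trace:
`values = [1, 24, 22, 15, 16]` → values = [1, 24, 22, 15, 16]
`values.reverse()` → values = [16, 15, 22, 24, 1]
`values[0] = values[0] + values[-1]` → values = [17, 15, 22, 24, 1]
`ans = values[0]` → ans = 17
So ans = 17

Answer: 17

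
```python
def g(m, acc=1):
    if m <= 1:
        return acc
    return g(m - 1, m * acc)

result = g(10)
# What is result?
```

Accumulator trace (n, acc): (10, 1) -> (9, 10) -> (8, 90) -> (7, 720) -> (6, 5040) -> (5, 30240) -> (4, 151200) -> (3, 604800) -> (2, 1814400) -> (1, 3628800) -> return 3628800

Answer: 3628800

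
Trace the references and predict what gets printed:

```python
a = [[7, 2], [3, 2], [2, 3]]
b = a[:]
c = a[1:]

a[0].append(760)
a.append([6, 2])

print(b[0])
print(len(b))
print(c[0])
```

Key concept: slice with nested mutation.
Step by step:
`a = [[7, 2], [3, 2], [2, 3]]` → a = [[7, 2], [3, 2], [2, 3]]
`b = a[:]` → b = [[7, 2], [3, 2], [2, 3]]
`c = a[1:]` → c = [[3, 2], [2, 3]]
`a[0].append(760)` → a = [[7, 2, 760], [3, 2], [2, 3]]; b = [[7, 2, 760], [3, 2], [2, 3]]
`a.append([6, 2])` → a = [[7, 2, 760], [3, 2], [2, 3], [6, 2]]
`print(b[0])` → prints [7, 2, 760]
`print(len(b))` → prints 3
`print(c[0])` → prints [3, 2]

Answer:
[7, 2, 760]
3
[3, 2]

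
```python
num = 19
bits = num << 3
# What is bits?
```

Trace:
`num = 19` → num = 19
`bits = num << 3` → bits = 152
So bits = 152

Answer: 152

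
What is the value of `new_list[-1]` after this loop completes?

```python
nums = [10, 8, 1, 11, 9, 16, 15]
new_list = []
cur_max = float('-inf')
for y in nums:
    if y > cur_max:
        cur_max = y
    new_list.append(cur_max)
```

Running max ends at 16
`new_list` takes the values: [] → [10] → [10, 10] → [10, 10, 10] → [10, 10, 10, 11] → [10, 10, 10, 11, 11] → [10, 10, 10, 11, 11, 16] → [10, 10, 10, 11, 11, 16, 16]
So `new_list[-1]` = 16

Answer: 16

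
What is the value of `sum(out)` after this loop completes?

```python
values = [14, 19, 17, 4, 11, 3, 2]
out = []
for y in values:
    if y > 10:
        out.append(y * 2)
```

Sum of doubled values > 10
`out` takes the values: [] → [28] → [28, 38] → [28, 38, 34] → [28, 38, 34, 22]
So `sum(out)` = 122

Answer: 122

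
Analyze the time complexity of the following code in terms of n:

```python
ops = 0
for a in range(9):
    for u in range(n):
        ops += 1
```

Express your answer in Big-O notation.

Each loop level contributes: 1 × n. Multiplying the contributions gives O(n).

Answer: O(n)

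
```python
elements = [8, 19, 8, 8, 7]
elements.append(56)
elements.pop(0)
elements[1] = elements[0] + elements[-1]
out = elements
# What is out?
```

Trace:
`elements = [8, 19, 8, 8, 7]` → elements = [8, 19, 8, 8, 7]
`elements.append(56)` → elements = [8, 19, 8, 8, 7, 56]
`elements.pop(0)` → elements = [19, 8, 8, 7, 56]
`elements[1] = elements[0] + elements[-1]` → elements = [19, 75, 8, 7, 56]
`out = elements` → out = [19, 75, 8, 7, 56]
So out = [19, 75, 8, 7, 56]

Answer: [19, 75, 8, 7, 56]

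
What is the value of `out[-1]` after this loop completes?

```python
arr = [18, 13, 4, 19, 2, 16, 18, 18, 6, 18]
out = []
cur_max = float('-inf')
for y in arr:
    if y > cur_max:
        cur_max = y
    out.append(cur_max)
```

Running max ends at 19
`out` takes the values: [] → [18] → [18, 18] → [18, 18, 18] → [18, 18, 18, 19] → [18, 18, 18, 19, 19] → [18, 18, 18, 19, 19, 19] → [18, 18, 18, 19, 19, 19, 19] → [18, 18, 18, 19, 19, 19, 19, 19] → [18, 18, 18, 19, 19, 19, 19, 19, 19] → [18, 18, 18, 19, 19, 19, 19, 19, 19, 19]
So `out[-1]` = 19

Answer: 19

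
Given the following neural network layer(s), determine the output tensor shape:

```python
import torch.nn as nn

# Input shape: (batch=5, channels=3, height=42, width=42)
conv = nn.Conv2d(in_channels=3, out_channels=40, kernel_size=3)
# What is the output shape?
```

Input: (5, 3, 42, 42) -> Output: (5, 40, 40, 40)

Answer: (5, 40, 40, 40)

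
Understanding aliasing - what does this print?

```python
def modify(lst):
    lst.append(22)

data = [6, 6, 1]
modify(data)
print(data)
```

Key concept: function modifies passed list.
Step by step:
`data = [6, 6, 1]` → data = [6, 6, 1]
`modify(data)` → data = [6, 6, 1, 22]
`print(data)` → prints [6, 6, 1, 22]

Answer: [6, 6, 1, 22]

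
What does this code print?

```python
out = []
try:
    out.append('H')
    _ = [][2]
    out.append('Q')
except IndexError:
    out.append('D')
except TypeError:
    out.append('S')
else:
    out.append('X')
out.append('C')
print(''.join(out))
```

Execution trace: 'H' (try body) → 'D' (except IndexError) → 'C' (after the try/except). Output: HDC

Answer: HDC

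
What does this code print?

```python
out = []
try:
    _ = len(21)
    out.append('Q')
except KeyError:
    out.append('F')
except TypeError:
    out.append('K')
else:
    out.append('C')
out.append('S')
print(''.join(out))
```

Execution trace: 'K' (except TypeError) → 'S' (after the try/except). Output: KS

Answer: KS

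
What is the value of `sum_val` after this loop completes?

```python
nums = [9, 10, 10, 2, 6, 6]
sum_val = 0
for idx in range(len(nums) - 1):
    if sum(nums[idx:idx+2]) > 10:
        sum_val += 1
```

Count windows with sum > 10
`sum_val` takes the values: 0 → 1 → 2 → 3 → 4

Answer: 4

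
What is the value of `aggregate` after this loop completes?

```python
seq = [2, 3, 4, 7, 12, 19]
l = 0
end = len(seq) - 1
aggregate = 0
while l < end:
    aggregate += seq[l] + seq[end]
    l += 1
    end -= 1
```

Sum of pairs from ends
`aggregate` takes the values: 0 → 21 → 36 → 47

Answer: 47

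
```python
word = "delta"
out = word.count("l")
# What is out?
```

Trace:
`word = "delta"` → word = 'delta'
`out = word.count("l")` → out = 1
So out = 1

Answer: 1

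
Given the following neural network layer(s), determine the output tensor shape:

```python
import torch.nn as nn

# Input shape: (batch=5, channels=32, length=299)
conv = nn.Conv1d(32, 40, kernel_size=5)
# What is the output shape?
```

Input: (5, 32, 299) -> Output: (5, 40, 295)

Answer: (5, 40, 295)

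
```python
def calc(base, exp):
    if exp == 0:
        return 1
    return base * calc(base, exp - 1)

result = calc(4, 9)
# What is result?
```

calc(4, 9) = 4 * 4 * 4 * 4 * 4 * 4 * 4 * 4 * 4 = 262144

Answer: 262144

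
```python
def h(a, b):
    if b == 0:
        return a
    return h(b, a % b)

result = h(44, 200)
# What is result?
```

h(44, 200) -> h(200, 44) -> h(44, 24) -> h(24, 20) -> h(20, 4) -> h(4, 0) -> 4

Answer: 4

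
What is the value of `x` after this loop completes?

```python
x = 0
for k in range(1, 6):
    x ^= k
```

XOR of 1 to 5
`x` takes the values: 0 → 1 → 3 → 0 → 4 → 1

Answer: 1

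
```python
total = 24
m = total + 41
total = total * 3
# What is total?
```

Trace:
`total = 24` → total = 24
`m = total + 41` → m = 65
`total = total * 3` → total = 72
So total = 72

Answer: 72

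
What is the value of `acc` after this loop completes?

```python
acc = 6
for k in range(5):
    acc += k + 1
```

Start at 6, add 1 to 5 = 21
`acc` takes the values: 6 → 7 → 9 → 12 → 16 → 21

Answer: 21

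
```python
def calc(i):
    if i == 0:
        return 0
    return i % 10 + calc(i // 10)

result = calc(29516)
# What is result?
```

Sum of digits of 29516: 6 + 1 + 5 + 9 + 2 = 23

Answer: 23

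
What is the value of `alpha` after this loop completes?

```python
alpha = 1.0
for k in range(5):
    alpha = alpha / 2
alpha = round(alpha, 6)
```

Halving LR 5 times: 1 / 2^5
`alpha` takes the values: 1.0 → 0.5 → 0.25 → 0.125 → 0.0625 → 0.03125

Answer: 0.03125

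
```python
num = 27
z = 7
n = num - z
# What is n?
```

Trace:
`num = 27` → num = 27
`z = 7` → z = 7
`n = num - z` → n = 20
So n = 20

Answer: 20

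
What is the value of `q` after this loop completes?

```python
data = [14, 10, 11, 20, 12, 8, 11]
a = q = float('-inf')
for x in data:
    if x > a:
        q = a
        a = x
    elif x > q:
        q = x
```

Second largest (with repeats) in [14, 10, 11, 20, 12, 8, 11]
`q` takes the values: -inf → 10 → 11 → 14

Answer: 14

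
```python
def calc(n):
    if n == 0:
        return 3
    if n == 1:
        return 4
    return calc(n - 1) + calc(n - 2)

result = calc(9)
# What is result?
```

Build up from base cases: calc(0)=3, calc(1)=4, calc(2)=7, calc(3)=11, calc(4)=18, calc(5)=29, calc(6)=47, ..., calc(9)=199

Answer: 199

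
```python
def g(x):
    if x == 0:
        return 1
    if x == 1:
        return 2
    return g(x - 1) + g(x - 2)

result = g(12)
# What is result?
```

Build up from base cases: g(0)=1, g(1)=2, g(2)=3, g(3)=5, g(4)=8, g(5)=13, g(6)=21, ..., g(12)=377

Answer: 377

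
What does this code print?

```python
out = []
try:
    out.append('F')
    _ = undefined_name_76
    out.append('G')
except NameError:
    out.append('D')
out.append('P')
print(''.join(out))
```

Execution trace: 'F' (try body) → 'D' (except NameError) → 'P' (after the try/except). Output: FDP

Answer: FDP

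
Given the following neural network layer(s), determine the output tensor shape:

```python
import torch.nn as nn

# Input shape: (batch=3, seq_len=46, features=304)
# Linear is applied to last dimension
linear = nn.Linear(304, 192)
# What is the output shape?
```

Input: (3, 46, 304) -> Output: (3, 46, 192)

Answer: (3, 46, 192)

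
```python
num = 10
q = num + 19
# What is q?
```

Trace:
`num = 10` → num = 10
`q = num + 19` → q = 29
So q = 29

Answer: 29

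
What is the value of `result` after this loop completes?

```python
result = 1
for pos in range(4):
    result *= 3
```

3^4 = 81
`result` takes the values: 1 → 3 → 9 → 27 → 81

Answer: 81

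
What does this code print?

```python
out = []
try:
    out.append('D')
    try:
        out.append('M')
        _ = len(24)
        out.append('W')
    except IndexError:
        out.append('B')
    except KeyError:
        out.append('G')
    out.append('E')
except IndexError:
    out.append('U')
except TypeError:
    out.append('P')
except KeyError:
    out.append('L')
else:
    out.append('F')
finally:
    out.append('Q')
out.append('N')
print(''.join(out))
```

Execution trace: 'D' (try body) → 'M' (inner try body) → 'P' (except TypeError) → 'Q' (finally) → 'N' (after the try/except). Output: DMPQN

Answer: DMPQN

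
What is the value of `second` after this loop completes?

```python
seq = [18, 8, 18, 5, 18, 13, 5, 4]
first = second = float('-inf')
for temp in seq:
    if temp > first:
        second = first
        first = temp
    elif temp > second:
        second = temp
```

Second largest (with repeats) in [18, 8, 18, 5, 18, 13, 5, 4]
`second` takes the values: -inf → 8 → 18

Answer: 18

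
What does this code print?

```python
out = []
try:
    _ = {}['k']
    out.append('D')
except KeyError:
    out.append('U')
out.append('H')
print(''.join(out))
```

Execution trace: 'U' (except KeyError) → 'H' (after the try/except). Output: UH

Answer: UH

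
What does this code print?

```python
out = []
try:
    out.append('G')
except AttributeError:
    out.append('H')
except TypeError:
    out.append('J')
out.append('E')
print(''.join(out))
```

Execution trace: 'G' (try body, no exception) → 'E' (after the try/except). Output: GE

Answer: GE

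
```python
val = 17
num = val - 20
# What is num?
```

Trace:
`val = 17` → val = 17
`num = val - 20` → num = -3
So num = -3

Answer: -3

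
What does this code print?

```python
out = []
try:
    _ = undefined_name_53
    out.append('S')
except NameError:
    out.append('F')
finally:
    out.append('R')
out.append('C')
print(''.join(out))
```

Execution trace: 'F' (except NameError) → 'R' (finally) → 'C' (after the try/except). Output: FRC

Answer: FRC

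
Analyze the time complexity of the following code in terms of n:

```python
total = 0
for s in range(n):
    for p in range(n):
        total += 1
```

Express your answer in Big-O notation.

Each loop level contributes: n × n. Multiplying the contributions gives O(n^2).

Answer: O(n^2)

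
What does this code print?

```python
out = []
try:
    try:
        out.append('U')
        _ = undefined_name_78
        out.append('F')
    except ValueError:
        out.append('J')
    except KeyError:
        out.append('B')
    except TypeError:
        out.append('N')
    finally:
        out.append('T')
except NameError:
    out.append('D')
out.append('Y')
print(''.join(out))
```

Execution trace: 'U' (try body) → 'T' (finally) → 'D' (outer except NameError) → 'Y' (after the try/except). Output: UTDY

Answer: UTDY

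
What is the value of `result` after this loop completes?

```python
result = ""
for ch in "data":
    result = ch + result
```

Reverse 'data'
`result` takes the values: "" → "d" → "ad" → "tad" → "atad"

Answer: "atad"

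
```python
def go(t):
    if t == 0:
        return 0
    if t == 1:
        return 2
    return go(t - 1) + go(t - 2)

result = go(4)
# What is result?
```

Build up from base cases: go(0)=0, go(1)=2, go(2)=2, go(3)=4, go(4)=6

Answer: 6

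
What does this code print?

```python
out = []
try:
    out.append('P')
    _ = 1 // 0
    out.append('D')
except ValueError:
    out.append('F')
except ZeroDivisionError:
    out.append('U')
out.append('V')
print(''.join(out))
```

Execution trace: 'P' (try body) → 'U' (except ZeroDivisionError) → 'V' (after the try/except). Output: PUV

Answer: PUV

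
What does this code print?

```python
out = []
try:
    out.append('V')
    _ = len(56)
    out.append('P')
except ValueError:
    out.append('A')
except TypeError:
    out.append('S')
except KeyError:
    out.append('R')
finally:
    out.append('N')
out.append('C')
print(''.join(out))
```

Execution trace: 'V' (try body) → 'S' (except TypeError) → 'N' (finally) → 'C' (after the try/except). Output: VSNC

Answer: VSNC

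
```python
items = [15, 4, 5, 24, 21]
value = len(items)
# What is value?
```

Trace:
`items = [15, 4, 5, 24, 21]` → items = [15, 4, 5, 24, 21]
`value = len(items)` → value = 5
So value = 5

Answer: 5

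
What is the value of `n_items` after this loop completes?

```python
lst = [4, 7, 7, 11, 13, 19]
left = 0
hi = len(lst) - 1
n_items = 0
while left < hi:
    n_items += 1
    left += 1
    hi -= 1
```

Iterations until pointers meet (list length 6)
`n_items` takes the values: 0 → 1 → 2 → 3

Answer: 3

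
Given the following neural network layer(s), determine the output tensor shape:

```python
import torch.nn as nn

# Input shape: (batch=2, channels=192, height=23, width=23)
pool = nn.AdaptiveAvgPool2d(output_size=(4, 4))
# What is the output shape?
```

Input: (2, 192, 23, 23) -> Output: (2, 192, 4, 4)

Answer: (2, 192, 4, 4)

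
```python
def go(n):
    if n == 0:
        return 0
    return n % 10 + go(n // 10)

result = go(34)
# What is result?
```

Sum of digits of 34: 4 + 3 = 7

Answer: 7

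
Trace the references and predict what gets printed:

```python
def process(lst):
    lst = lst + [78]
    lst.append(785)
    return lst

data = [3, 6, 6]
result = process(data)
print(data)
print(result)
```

Key concept: rebinding parameter vs mutation.
Step by step:
`data = [3, 6, 6]` → data = [3, 6, 6]
`result = process(data)` → result = [3, 6, 6, 78, 785]
`print(data)` → prints [3, 6, 6]
`print(result)` → prints [3, 6, 6, 78, 785]

Answer:
[3, 6, 6]
[3, 6, 6, 78, 785]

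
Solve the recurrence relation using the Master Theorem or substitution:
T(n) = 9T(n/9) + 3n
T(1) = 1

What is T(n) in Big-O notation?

By Master Theorem: a=9, b=9, f(n)=3n. Since log_9(9) = 1 and f(n) = Θ(n^1), Case 2 applies. T(n) = O(n log n).

Answer: O(n log n)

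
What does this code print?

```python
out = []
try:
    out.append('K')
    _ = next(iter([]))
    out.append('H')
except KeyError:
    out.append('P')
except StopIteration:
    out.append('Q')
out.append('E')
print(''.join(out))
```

Execution trace: 'K' (try body) → 'Q' (except StopIteration) → 'E' (after the try/except). Output: KQE

Answer: KQE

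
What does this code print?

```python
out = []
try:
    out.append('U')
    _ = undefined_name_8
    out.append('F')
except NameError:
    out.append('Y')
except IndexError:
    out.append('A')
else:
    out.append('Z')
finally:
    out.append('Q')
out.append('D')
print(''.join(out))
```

Execution trace: 'U' (try body) → 'Y' (except NameError) → 'Q' (finally) → 'D' (after the try/except). Output: UYQD

Answer: UYQD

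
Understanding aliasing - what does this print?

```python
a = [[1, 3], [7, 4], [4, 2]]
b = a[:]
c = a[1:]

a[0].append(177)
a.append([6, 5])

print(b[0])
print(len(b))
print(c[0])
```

Key concept: slice with nested mutation.
Step by step:
`a = [[1, 3], [7, 4], [4, 2]]` → a = [[1, 3], [7, 4], [4, 2]]
`b = a[:]` → b = [[1, 3], [7, 4], [4, 2]]
`c = a[1:]` → c = [[7, 4], [4, 2]]
`a[0].append(177)` → a = [[1, 3, 177], [7, 4], [4, 2]]; b = [[1, 3, 177], [7, 4], [4, 2]]
`a.append([6, 5])` → a = [[1, 3, 177], [7, 4], [4, 2], [6, 5]]
`print(b[0])` → prints [1, 3, 177]
`print(len(b))` → prints 3
`print(c[0])` → prints [7, 4]

Answer:
[1, 3, 177]
3
[7, 4]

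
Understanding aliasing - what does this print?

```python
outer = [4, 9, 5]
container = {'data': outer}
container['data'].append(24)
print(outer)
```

Key concept: dict holds reference to list.
Step by step:
`outer = [4, 9, 5]` → outer = [4, 9, 5]
`container = {'data': outer}` → container = {'data': [4, 9, 5]}
`container['data'].append(24)` → outer = [4, 9, 5, 24]; container = {'data': [4, 9, 5, 24]}
`print(outer)` → prints [4, 9, 5, 24]

Answer: [4, 9, 5, 24]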